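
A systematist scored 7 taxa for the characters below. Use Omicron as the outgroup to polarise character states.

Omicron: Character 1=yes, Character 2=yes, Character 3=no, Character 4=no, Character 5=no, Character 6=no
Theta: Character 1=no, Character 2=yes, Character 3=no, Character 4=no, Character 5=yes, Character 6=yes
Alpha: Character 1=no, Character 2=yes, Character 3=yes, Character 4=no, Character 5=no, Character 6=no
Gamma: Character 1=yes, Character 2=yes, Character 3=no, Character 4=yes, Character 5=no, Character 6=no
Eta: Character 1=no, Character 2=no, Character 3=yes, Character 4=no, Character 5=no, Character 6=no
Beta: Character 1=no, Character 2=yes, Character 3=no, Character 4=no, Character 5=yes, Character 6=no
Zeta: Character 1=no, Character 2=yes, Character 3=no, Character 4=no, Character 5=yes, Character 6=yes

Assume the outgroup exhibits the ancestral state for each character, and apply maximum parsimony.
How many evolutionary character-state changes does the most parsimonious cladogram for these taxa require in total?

6

Character polarity is set by the outgroup: the derived state is whichever differs from the outgroup's state, so for Character 1, Character 2 the derived state is 'no', and for the remaining characters it is 'yes'.
Only Alpha, Beta, Eta, Theta, and Zeta show the derived state 'no' for Character 1, supporting them as a clade.
Character 2 (derived state 'no') is unique to Eta (autapomorphy; uninformative for grouping).
Only Alpha and Eta show the derived state 'yes' for Character 3, supporting them as a clade.
Character 4: derived state 'yes' in Gamma only — an autapomorphy, so it tells us nothing about relationships among taxa.
Character 5 (derived state 'yes') is shared by Beta, Theta, and Zeta — a synapomorphy uniting that clade.
Only Theta and Zeta show the derived state 'yes' for Character 6, supporting them as a clade.
Most parsimonious ingroup topology: ((((Theta,Zeta),Beta),(Alpha,Eta)),Gamma).
Changes per character on this tree: Character 1: 1; Character 2: 1; Character 3: 1; Character 4: 1; Character 5: 1; Character 6: 1.
Total = 6.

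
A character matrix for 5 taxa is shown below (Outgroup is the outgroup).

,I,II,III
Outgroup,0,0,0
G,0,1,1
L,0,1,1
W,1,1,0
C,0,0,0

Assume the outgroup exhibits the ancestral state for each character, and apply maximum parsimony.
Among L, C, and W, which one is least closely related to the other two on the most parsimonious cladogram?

The outgroup has state '0' for every character, so '1' is the derived state throughout.
I: derived state '1' in W only — an autapomorphy, so it tells us nothing about relationships among taxa.
II: derived state '1' in G, L, and W only — synapomorphy for {G, L, W}.
Only G and L show the derived state '1' for III, supporting them as a clade.
Most parsimonious ingroup topology: (((G,L),W),C).
W and L share a more recent common ancestor with each other than either does with C, so C is the least closely related of the three.

C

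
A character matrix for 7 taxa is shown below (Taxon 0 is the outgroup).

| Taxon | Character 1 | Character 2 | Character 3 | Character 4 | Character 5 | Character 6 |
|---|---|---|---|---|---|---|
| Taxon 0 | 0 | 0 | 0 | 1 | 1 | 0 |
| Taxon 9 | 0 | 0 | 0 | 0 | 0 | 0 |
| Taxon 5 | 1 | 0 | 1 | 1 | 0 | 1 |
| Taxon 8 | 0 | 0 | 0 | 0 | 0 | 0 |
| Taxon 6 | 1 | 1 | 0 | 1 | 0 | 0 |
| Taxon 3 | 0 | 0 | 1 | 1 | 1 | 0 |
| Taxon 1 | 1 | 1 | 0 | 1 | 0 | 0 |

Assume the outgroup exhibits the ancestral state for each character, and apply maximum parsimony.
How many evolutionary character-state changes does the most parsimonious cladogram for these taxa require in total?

7

Character polarity is set by the outgroup: the derived state is whichever differs from the outgroup's state, so for Character 4, Character 5 the derived state is '0', and for the remaining characters it is '1'.
Character 1: derived state '1' in Taxon 1, Taxon 5, and Taxon 6 only — synapomorphy for {Taxon 1, Taxon 5, Taxon 6}.
Character 2 (derived state '1') is shared by Taxon 1 and Taxon 6 — a synapomorphy uniting that clade.
Character 3 (state '1') occurs in Taxon 3 and Taxon 5 but conflicts with the nesting implied by the other characters — most parsimoniously interpreted as homoplasy.
Character 4 (derived state '0') is shared by Taxon 8 and Taxon 9 — a synapomorphy uniting that clade.
Character 5 (derived state '0') is shared by Taxon 1, Taxon 5, Taxon 6, Taxon 8, and Taxon 9 — a synapomorphy uniting that clade.
Character 6: derived state '1' in Taxon 5 only — an autapomorphy, so it tells us nothing about relationships among taxa.
Most parsimonious ingroup topology: (((Taxon 9,Taxon 8),(Taxon 5,(Taxon 6,Taxon 1))),Taxon 3).
Changes per character on this tree: Character 1: 1; Character 2: 1; Character 3: 2; Character 4: 1; Character 5: 1; Character 6: 1.
Total = 7.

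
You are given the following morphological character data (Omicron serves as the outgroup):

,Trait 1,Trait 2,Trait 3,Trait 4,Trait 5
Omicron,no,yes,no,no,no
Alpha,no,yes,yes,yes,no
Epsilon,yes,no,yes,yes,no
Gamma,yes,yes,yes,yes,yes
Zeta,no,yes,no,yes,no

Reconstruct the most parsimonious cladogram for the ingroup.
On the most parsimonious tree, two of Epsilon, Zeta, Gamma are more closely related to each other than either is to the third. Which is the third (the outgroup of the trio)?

Zeta

Character polarity is set by the outgroup: the derived state is whichever differs from the outgroup's state, so for Trait 2 the derived state is 'no', and for the remaining characters it is 'yes'.
Only Epsilon and Gamma show the derived state 'yes' for Trait 1, supporting them as a clade.
Trait 2: derived state 'no' in Epsilon only — an autapomorphy, so it tells us nothing about relationships among taxa.
Trait 3 (derived state 'yes') is shared by Alpha, Epsilon, and Gamma — a synapomorphy uniting that clade.
Trait 4 (derived state 'yes') is shared by all ingroup taxa — unites the whole ingroup.
Trait 5: derived state 'yes' in Gamma only — an autapomorphy, so it tells us nothing about relationships among taxa.
Most parsimonious ingroup topology: ((Alpha,(Epsilon,Gamma)),Zeta).
Gamma and Epsilon share a more recent common ancestor with each other than either does with Zeta, so Zeta is the least closely related of the three.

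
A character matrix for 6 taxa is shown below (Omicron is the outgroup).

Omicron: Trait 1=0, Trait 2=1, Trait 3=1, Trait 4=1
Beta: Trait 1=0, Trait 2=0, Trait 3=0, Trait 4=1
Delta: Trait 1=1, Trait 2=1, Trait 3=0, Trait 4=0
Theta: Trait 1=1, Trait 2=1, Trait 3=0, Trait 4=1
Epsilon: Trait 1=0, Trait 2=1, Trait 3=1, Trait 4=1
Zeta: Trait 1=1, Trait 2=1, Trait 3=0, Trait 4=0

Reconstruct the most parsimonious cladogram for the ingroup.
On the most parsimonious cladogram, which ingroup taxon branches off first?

Epsilon

Character polarity is set by the outgroup: the derived state is whichever differs from the outgroup's state, so for Trait 2, Trait 3, Trait 4 the derived state is '0', and for the remaining characters it is '1'.
Trait 1 (derived state '1') is shared by Delta, Theta, and Zeta — a synapomorphy uniting that clade.
Trait 2 (derived state '0') is unique to Beta (autapomorphy; uninformative for grouping).
Only Beta, Delta, Theta, and Zeta show the derived state '0' for Trait 3, supporting them as a clade.
Only Delta and Zeta show the derived state '0' for Trait 4, supporting them as a clade.
Most parsimonious ingroup topology: ((Beta,((Delta,Zeta),Theta)),Epsilon).
Epsilon is sister to the clade containing all other ingroup taxa, so it is the earliest-diverging (most basal) ingroup lineage.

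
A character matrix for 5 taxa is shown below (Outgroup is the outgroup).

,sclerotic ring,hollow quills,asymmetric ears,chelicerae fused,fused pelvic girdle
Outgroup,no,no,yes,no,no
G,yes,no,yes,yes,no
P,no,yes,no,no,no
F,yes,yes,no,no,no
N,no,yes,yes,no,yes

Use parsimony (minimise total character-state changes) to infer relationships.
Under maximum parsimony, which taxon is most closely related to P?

F

Character polarity is set by the outgroup: the derived state is whichever differs from the outgroup's state, so for asymmetric ears the derived state is 'no', and for the remaining characters it is 'yes'.
sclerotic ring groups F and G, which is incompatible with the clades supported by the remaining characters; treating it as convergent (homoplasy) costs fewer steps than any alternative tree.
hollow quills (derived state 'yes') is shared by F, N, and P — a synapomorphy uniting that clade.
asymmetric ears (derived state 'no') is shared by F and P — a synapomorphy uniting that clade.
chelicerae fused (derived state 'yes') is unique to G (autapomorphy; uninformative for grouping).
fused pelvic girdle (derived state 'yes') is unique to N (autapomorphy; uninformative for grouping).
Most parsimonious ingroup topology: (G,((P,F),N)).
P and F form a cherry on this tree, so they are sister taxa.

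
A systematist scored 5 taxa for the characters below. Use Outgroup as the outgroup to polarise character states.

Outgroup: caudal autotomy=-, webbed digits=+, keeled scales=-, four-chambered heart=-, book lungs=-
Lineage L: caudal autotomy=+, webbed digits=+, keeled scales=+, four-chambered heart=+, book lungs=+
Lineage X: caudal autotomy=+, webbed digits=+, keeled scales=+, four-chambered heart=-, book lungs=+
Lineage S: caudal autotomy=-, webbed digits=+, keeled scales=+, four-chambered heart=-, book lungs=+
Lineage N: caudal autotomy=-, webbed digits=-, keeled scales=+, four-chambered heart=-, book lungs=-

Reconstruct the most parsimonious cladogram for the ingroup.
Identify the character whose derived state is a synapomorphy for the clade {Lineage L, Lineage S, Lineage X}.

Character polarity is set by the outgroup: the derived state is whichever differs from the outgroup's state, so for webbed digits the derived state is '-', and for the remaining characters it is '+'.
caudal autotomy: derived state '+' in Lineage L and Lineage X only — synapomorphy for {Lineage L, Lineage X}.
webbed digits (derived state '-') is unique to Lineage N (autapomorphy; uninformative for grouping).
keeled scales (derived state '+') is shared by all ingroup taxa — unites the whole ingroup.
four-chambered heart (derived state '+') is unique to Lineage L (autapomorphy; uninformative for grouping).
book lungs: derived state '+' in Lineage L, Lineage S, and Lineage X only — synapomorphy for {Lineage L, Lineage S, Lineage X}.
Most parsimonious ingroup topology: ((Lineage S,(Lineage X,Lineage L)),Lineage N).
The clade {Lineage L, Lineage S, Lineage X} is supported by book lungs: its derived state '+' occurs in exactly those taxa and in no other taxon (including the outgroup).

book lungs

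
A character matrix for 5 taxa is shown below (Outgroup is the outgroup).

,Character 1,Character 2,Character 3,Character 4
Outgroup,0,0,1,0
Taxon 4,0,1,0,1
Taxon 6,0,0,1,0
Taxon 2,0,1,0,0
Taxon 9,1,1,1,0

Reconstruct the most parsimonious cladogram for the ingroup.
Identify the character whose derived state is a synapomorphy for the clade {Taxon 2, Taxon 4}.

Character 3

Character polarity is set by the outgroup: the derived state is whichever differs from the outgroup's state, so for Character 3 the derived state is '0', and for the remaining characters it is '1'.
Character 1 (derived state '1') is unique to Taxon 9 (autapomorphy; uninformative for grouping).
Character 2: derived state '1' in Taxon 2, Taxon 4, and Taxon 9 only — synapomorphy for {Taxon 2, Taxon 4, Taxon 9}.
Character 3: derived state '0' in Taxon 2 and Taxon 4 only — synapomorphy for {Taxon 2, Taxon 4}.
Character 4 (derived state '1') is unique to Taxon 4 (autapomorphy; uninformative for grouping).
Most parsimonious ingroup topology: (((Taxon 4,Taxon 2),Taxon 9),Taxon 6).
The clade {Taxon 2, Taxon 4} is supported by Character 3: its derived state '0' occurs in exactly those taxa and in no other taxon (including the outgroup).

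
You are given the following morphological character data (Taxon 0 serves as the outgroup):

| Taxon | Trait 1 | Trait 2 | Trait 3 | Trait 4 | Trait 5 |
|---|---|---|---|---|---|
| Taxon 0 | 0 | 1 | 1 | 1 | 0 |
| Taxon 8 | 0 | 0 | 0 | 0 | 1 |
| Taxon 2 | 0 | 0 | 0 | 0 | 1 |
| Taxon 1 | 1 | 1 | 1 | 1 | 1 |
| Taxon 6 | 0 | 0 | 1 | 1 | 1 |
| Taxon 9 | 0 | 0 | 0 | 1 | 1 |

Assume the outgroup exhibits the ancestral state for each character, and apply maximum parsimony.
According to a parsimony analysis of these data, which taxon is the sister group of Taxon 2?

Character polarity is set by the outgroup: the derived state is whichever differs from the outgroup's state, so for Trait 2, Trait 3, Trait 4 the derived state is '0', and for the remaining characters it is '1'.
Trait 1: derived state '1' in Taxon 1 only — an autapomorphy, so it tells us nothing about relationships among taxa.
Trait 2: derived state '0' in Taxon 2, Taxon 6, Taxon 8, and Taxon 9 only — synapomorphy for {Taxon 2, Taxon 6, Taxon 8, Taxon 9}.
Trait 3: derived state '0' in Taxon 2, Taxon 8, and Taxon 9 only — synapomorphy for {Taxon 2, Taxon 8, Taxon 9}.
Trait 4: derived state '0' in Taxon 2 and Taxon 8 only — synapomorphy for {Taxon 2, Taxon 8}.
Trait 5 (derived state '1') is shared by all ingroup taxa — unites the whole ingroup.
Most parsimonious ingroup topology: ((((Taxon 2,Taxon 8),Taxon 9),Taxon 6),Taxon 1).
Taxon 2 and Taxon 8 form a cherry on this tree, so they are sister taxa.

Taxon 8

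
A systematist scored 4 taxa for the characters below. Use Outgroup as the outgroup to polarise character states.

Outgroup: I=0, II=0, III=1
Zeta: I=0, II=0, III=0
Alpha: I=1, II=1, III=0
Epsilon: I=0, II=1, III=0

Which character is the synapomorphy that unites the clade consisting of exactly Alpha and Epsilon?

Character polarity is set by the outgroup: the derived state is whichever differs from the outgroup's state, so for III the derived state is '0', and for the remaining characters it is '1'.
I: derived state '1' in Alpha only — an autapomorphy, so it tells us nothing about relationships among taxa.
II: derived state '1' in Alpha and Epsilon only — synapomorphy for {Alpha, Epsilon}.
III (derived state '0') is shared by all ingroup taxa — unites the whole ingroup.
Most parsimonious ingroup topology: (Zeta,(Alpha,Epsilon)).
The clade {Alpha, Epsilon} is supported by II: its derived state '1' occurs in exactly those taxa and in no other taxon (including the outgroup).

II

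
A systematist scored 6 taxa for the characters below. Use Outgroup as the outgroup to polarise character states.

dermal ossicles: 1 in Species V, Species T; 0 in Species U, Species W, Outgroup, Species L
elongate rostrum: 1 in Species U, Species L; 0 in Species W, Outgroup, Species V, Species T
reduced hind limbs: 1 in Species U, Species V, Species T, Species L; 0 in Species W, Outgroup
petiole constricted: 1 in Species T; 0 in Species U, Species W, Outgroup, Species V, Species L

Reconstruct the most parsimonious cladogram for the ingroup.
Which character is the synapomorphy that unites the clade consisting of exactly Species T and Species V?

The outgroup has state '0' for every character, so '1' is the derived state throughout.
Only Species T and Species V show the derived state '1' for dermal ossicles, supporting them as a clade.
elongate rostrum (derived state '1') is shared by Species L and Species U — a synapomorphy uniting that clade.
Only Species L, Species T, Species U, and Species V show the derived state '1' for reduced hind limbs, supporting them as a clade.
petiole constricted (derived state '1') is unique to Species T (autapomorphy; uninformative for grouping).
Most parsimonious ingroup topology: (Species W,((Species U,Species L),(Species T,Species V))).
The clade {Species T, Species V} is supported by dermal ossicles: its derived state '1' occurs in exactly those taxa and in no other taxon (including the outgroup).

dermal ossicles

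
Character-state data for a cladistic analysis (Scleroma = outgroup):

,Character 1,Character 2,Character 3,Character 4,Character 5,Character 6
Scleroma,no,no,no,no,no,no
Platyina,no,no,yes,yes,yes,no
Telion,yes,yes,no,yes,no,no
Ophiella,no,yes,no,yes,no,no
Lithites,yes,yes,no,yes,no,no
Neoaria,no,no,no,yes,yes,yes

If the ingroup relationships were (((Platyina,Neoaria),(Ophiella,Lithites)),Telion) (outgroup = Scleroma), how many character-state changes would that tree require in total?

8

Map each character onto (((Platyina,Neoaria),(Ophiella,Lithites)),Telion) (rooted by Scleroma) and count the minimum state changes it requires (Fitch parsimony):
Character 1: 2; Character 2: 2; Character 3: 1; Character 4: 1; Character 5: 1; Character 6: 1.
Total tree length = 8.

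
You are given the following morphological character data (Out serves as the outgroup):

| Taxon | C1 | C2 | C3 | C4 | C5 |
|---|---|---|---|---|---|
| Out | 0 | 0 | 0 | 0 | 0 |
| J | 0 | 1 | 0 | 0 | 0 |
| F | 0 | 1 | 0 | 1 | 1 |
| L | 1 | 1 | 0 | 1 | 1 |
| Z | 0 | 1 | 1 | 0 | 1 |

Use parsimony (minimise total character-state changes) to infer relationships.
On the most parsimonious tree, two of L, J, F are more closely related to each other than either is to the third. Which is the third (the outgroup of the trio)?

J

The outgroup has state '0' for every character, so '1' is the derived state throughout.
C1 (derived state '1') is unique to L (autapomorphy; uninformative for grouping).
All ingroup taxa share the derived state '1' for C2; it defines the ingroup but does not resolve relationships within it.
C3: derived state '1' in Z only — an autapomorphy, so it tells us nothing about relationships among taxa.
C4 (derived state '1') is shared by F and L — a synapomorphy uniting that clade.
C5: derived state '1' in F, L, and Z only — synapomorphy for {F, L, Z}.
Most parsimonious ingroup topology: (J,((F,L),Z)).
L and F share a more recent common ancestor with each other than either does with J, so J is the least closely related of the three.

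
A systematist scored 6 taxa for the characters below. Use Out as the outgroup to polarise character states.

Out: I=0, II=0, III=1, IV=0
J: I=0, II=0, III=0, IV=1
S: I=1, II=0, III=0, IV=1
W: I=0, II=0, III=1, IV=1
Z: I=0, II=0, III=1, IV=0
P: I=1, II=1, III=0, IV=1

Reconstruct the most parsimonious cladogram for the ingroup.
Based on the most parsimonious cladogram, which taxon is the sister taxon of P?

S

Character polarity is set by the outgroup: the derived state is whichever differs from the outgroup's state, so for III the derived state is '0', and for the remaining characters it is '1'.
I: derived state '1' in P and S only — synapomorphy for {P, S}.
II (derived state '1') is unique to P (autapomorphy; uninformative for grouping).
III (derived state '0') is shared by J, P, and S — a synapomorphy uniting that clade.
IV (derived state '1') is shared by J, P, S, and W — a synapomorphy uniting that clade.
Most parsimonious ingroup topology: (((J,(S,P)),W),Z).
P and S form a cherry on this tree, so they are sister taxa.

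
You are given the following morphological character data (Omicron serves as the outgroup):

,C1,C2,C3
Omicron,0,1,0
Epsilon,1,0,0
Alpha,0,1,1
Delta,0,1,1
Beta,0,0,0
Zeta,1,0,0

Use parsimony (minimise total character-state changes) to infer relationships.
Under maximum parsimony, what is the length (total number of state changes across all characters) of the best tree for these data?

3

Character polarity is set by the outgroup: the derived state is whichever differs from the outgroup's state, so for C2 the derived state is '0', and for the remaining characters it is '1'.
C1 (derived state '1') is shared by Epsilon and Zeta — a synapomorphy uniting that clade.
Only Beta, Epsilon, and Zeta show the derived state '0' for C2, supporting them as a clade.
C3 (derived state '1') is shared by Alpha and Delta — a synapomorphy uniting that clade.
Most parsimonious ingroup topology: (((Epsilon,Zeta),Beta),(Alpha,Delta)).
Changes per character on this tree: C1: 1; C2: 1; C3: 1.
Total = 3.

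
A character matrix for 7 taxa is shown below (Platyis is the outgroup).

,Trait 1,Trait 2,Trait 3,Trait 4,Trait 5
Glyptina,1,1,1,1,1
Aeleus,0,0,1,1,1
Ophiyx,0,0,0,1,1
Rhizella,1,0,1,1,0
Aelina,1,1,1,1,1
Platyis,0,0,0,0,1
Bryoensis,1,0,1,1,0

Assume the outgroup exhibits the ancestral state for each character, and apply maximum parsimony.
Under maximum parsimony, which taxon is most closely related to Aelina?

Glyptina

Character polarity is set by the outgroup: the derived state is whichever differs from the outgroup's state, so for Trait 5 the derived state is '0', and for the remaining characters it is '1'.
Trait 1: derived state '1' in Aelina, Bryoensis, Glyptina, and Rhizella only — synapomorphy for {Aelina, Bryoensis, Glyptina, Rhizella}.
Only Aelina and Glyptina show the derived state '1' for Trait 2, supporting them as a clade.
Trait 3 (derived state '1') is shared by Aeleus, Aelina, Bryoensis, Glyptina, and Rhizella — a synapomorphy uniting that clade.
Trait 4 (derived state '1') is shared by all ingroup taxa — unites the whole ingroup.
Trait 5: derived state '0' in Bryoensis and Rhizella only — synapomorphy for {Bryoensis, Rhizella}.
Most parsimonious ingroup topology: ((((Glyptina,Aelina),(Bryoensis,Rhizella)),Aeleus),Ophiyx).
Aelina and Glyptina form a cherry on this tree, so they are sister taxa.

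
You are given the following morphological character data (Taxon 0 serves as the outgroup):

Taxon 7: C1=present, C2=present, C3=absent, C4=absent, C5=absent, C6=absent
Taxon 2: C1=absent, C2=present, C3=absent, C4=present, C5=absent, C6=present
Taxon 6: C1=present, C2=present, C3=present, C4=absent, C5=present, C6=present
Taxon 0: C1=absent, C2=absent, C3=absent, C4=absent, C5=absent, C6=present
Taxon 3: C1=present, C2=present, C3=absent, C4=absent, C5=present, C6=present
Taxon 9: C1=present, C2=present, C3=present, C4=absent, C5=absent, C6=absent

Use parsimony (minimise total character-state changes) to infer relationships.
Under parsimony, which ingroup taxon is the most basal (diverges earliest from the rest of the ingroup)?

Character polarity is set by the outgroup: the derived state is whichever differs from the outgroup's state, so for C6 the derived state is 'absent', and for the remaining characters it is 'present'.
Only Taxon 3, Taxon 6, Taxon 7, and Taxon 9 show the derived state 'present' for C1, supporting them as a clade.
All ingroup taxa share the derived state 'present' for C2; it defines the ingroup but does not resolve relationships within it.
C3 (state 'present') occurs in Taxon 6 and Taxon 9 but conflicts with the nesting implied by the other characters — most parsimoniously interpreted as homoplasy.
C4: derived state 'present' in Taxon 2 only — an autapomorphy, so it tells us nothing about relationships among taxa.
Only Taxon 3 and Taxon 6 show the derived state 'present' for C5, supporting them as a clade.
C6 (derived state 'absent') is shared by Taxon 7 and Taxon 9 — a synapomorphy uniting that clade.
Most parsimonious ingroup topology: (((Taxon 6,Taxon 3),(Taxon 7,Taxon 9)),Taxon 2).
Taxon 2 is sister to the clade containing all other ingroup taxa, so it is the earliest-diverging (most basal) ingroup lineage.

Taxon 2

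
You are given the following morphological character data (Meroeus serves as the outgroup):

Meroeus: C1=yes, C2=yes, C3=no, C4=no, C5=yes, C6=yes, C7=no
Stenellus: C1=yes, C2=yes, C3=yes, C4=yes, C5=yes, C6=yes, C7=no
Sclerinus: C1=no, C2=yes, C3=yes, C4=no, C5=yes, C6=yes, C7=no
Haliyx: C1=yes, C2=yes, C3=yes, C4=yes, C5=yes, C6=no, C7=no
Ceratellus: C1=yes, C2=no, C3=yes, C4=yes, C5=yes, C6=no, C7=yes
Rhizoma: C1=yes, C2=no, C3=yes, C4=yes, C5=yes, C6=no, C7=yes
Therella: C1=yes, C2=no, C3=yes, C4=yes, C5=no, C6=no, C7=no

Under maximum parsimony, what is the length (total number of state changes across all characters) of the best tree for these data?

Character polarity is set by the outgroup: the derived state is whichever differs from the outgroup's state, so for C1, C2, C5, C6 the derived state is 'no', and for the remaining characters it is 'yes'.
C1 (derived state 'no') is unique to Sclerinus (autapomorphy; uninformative for grouping).
C2 (derived state 'no') is shared by Ceratellus, Rhizoma, and Therella — a synapomorphy uniting that clade.
All ingroup taxa share the derived state 'yes' for C3; it defines the ingroup but does not resolve relationships within it.
C4 (derived state 'yes') is shared by Ceratellus, Haliyx, Rhizoma, Stenellus, and Therella — a synapomorphy uniting that clade.
C5: derived state 'no' in Therella only — an autapomorphy, so it tells us nothing about relationships among taxa.
Only Ceratellus, Haliyx, Rhizoma, and Therella show the derived state 'no' for C6, supporting them as a clade.
C7: derived state 'yes' in Ceratellus and Rhizoma only — synapomorphy for {Ceratellus, Rhizoma}.
Most parsimonious ingroup topology: ((Stenellus,(Haliyx,((Ceratellus,Rhizoma),Therella))),Sclerinus).
Changes per character on this tree: C1: 1; C2: 1; C3: 1; C4: 1; C5: 1; C6: 1; C7: 1.
Total = 7.

7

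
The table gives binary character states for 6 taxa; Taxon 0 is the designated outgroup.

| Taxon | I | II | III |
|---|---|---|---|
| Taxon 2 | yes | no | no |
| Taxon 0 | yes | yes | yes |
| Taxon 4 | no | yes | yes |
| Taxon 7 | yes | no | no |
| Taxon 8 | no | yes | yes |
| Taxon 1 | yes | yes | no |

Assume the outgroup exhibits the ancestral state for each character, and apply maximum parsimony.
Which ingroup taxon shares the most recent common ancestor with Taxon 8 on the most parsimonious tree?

Taxon 4

The outgroup has state 'yes' for every character, so 'no' is the derived state throughout.
I (derived state 'no') is shared by Taxon 4 and Taxon 8 — a synapomorphy uniting that clade.
Only Taxon 2 and Taxon 7 show the derived state 'no' for II, supporting them as a clade.
III (derived state 'no') is shared by Taxon 1, Taxon 2, and Taxon 7 — a synapomorphy uniting that clade.
Most parsimonious ingroup topology: (((Taxon 2,Taxon 7),Taxon 1),(Taxon 4,Taxon 8)).
Taxon 8 and Taxon 4 form a cherry on this tree, so they are sister taxa.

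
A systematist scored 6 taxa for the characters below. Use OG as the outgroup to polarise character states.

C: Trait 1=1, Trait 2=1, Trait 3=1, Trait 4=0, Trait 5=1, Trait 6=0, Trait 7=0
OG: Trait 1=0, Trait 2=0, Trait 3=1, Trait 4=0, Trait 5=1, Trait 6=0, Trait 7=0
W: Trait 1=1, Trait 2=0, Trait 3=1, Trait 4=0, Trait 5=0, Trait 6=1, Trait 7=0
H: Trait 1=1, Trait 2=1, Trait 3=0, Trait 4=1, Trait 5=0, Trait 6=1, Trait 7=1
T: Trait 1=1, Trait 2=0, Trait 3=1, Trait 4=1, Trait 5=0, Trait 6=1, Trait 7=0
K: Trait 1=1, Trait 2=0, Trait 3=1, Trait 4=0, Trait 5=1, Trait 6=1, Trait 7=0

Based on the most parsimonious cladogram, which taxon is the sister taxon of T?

H

Character polarity is set by the outgroup: the derived state is whichever differs from the outgroup's state, so for Trait 3, Trait 5 the derived state is '0', and for the remaining characters it is '1'.
Trait 1 (derived state '1') is shared by all ingroup taxa — unites the whole ingroup.
Trait 2 (state '1') occurs in C and H but conflicts with the nesting implied by the other characters — most parsimoniously interpreted as homoplasy.
Trait 3 (derived state '0') is unique to H (autapomorphy; uninformative for grouping).
Only H and T show the derived state '1' for Trait 4, supporting them as a clade.
Trait 5: derived state '0' in H, T, and W only — synapomorphy for {H, T, W}.
Trait 6 (derived state '1') is shared by H, K, T, and W — a synapomorphy uniting that clade.
Trait 7 (derived state '1') is unique to H (autapomorphy; uninformative for grouping).
Most parsimonious ingroup topology: ((((H,T),W),K),C).
T and H form a cherry on this tree, so they are sister taxa.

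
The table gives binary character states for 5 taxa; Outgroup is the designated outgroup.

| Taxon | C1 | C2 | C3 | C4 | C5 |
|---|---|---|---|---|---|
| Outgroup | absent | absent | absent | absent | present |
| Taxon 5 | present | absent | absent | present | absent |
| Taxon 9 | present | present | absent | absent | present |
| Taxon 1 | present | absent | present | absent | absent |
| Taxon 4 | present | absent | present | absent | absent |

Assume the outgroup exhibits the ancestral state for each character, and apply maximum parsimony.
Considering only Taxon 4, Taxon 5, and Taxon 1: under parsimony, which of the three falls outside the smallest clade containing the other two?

Character polarity is set by the outgroup: the derived state is whichever differs from the outgroup's state, so for C5 the derived state is 'absent', and for the remaining characters it is 'present'.
C1 (derived state 'present') is shared by all ingroup taxa — unites the whole ingroup.
C2 (derived state 'present') is unique to Taxon 9 (autapomorphy; uninformative for grouping).
Only Taxon 1 and Taxon 4 show the derived state 'present' for C3, supporting them as a clade.
C4: derived state 'present' in Taxon 5 only — an autapomorphy, so it tells us nothing about relationships among taxa.
Only Taxon 1, Taxon 4, and Taxon 5 show the derived state 'absent' for C5, supporting them as a clade.
Most parsimonious ingroup topology: ((Taxon 5,(Taxon 1,Taxon 4)),Taxon 9).
Taxon 1 and Taxon 4 share a more recent common ancestor with each other than either does with Taxon 5, so Taxon 5 is the least closely related of the three.

Taxon 5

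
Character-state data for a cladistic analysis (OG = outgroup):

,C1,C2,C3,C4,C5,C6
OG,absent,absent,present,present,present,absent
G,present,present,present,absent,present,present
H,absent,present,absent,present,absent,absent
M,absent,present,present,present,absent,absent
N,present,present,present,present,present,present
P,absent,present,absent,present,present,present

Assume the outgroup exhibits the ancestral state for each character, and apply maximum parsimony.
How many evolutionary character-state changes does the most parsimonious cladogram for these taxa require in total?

7

Character polarity is set by the outgroup: the derived state is whichever differs from the outgroup's state, so for C3, C4, C5 the derived state is 'absent', and for the remaining characters it is 'present'.
C1 (derived state 'present') is shared by G and N — a synapomorphy uniting that clade.
All ingroup taxa share the derived state 'present' for C2; it defines the ingroup but does not resolve relationships within it.
C3 (state 'absent') occurs in H and P but conflicts with the nesting implied by the other characters — most parsimoniously interpreted as homoplasy.
C4 (derived state 'absent') is unique to G (autapomorphy; uninformative for grouping).
C5: derived state 'absent' in H and M only — synapomorphy for {H, M}.
C6 (derived state 'present') is shared by G, N, and P — a synapomorphy uniting that clade.
Most parsimonious ingroup topology: (((G,N),P),(H,M)).
Changes per character on this tree: C1: 1; C2: 1; C3: 2; C4: 1; C5: 1; C6: 1.
Total = 7.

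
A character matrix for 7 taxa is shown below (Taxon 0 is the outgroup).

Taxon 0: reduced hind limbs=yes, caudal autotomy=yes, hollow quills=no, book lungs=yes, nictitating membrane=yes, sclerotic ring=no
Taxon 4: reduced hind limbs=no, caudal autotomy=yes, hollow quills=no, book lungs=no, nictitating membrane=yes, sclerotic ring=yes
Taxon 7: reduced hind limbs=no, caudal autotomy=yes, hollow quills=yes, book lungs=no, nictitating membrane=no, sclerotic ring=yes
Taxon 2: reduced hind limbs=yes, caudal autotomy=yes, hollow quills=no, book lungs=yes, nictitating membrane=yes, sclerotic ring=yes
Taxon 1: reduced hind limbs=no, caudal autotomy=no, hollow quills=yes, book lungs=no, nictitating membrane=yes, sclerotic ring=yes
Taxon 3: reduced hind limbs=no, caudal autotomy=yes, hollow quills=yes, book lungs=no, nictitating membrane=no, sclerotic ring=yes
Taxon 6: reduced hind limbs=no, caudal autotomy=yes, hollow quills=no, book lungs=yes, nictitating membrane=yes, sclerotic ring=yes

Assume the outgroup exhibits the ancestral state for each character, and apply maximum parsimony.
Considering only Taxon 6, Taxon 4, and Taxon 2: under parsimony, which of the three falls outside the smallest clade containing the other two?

Taxon 2

Character polarity is set by the outgroup: the derived state is whichever differs from the outgroup's state, so for reduced hind limbs, caudal autotomy, book lungs, nictitating membrane the derived state is 'no', and for the remaining characters it is 'yes'.
reduced hind limbs (derived state 'no') is shared by Taxon 1, Taxon 3, Taxon 4, Taxon 6, and Taxon 7 — a synapomorphy uniting that clade.
caudal autotomy: derived state 'no' in Taxon 1 only — an autapomorphy, so it tells us nothing about relationships among taxa.
hollow quills (derived state 'yes') is shared by Taxon 1, Taxon 3, and Taxon 7 — a synapomorphy uniting that clade.
book lungs: derived state 'no' in Taxon 1, Taxon 3, Taxon 4, and Taxon 7 only — synapomorphy for {Taxon 1, Taxon 3, Taxon 4, Taxon 7}.
nictitating membrane: derived state 'no' in Taxon 3 and Taxon 7 only — synapomorphy for {Taxon 3, Taxon 7}.
sclerotic ring (derived state 'yes') is shared by all ingroup taxa — unites the whole ingroup.
Most parsimonious ingroup topology: (((Taxon 4,((Taxon 7,Taxon 3),Taxon 1)),Taxon 6),Taxon 2).
Taxon 4 and Taxon 6 share a more recent common ancestor with each other than either does with Taxon 2, so Taxon 2 is the least closely related of the three.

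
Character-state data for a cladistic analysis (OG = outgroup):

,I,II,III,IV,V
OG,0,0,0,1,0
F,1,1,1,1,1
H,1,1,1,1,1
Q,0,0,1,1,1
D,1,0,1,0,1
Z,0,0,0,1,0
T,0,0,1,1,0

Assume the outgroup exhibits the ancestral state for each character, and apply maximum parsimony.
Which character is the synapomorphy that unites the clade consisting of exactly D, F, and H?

Character polarity is set by the outgroup: the derived state is whichever differs from the outgroup's state, so for IV the derived state is '0', and for the remaining characters it is '1'.
I: derived state '1' in D, F, and H only — synapomorphy for {D, F, H}.
II (derived state '1') is shared by F and H — a synapomorphy uniting that clade.
III (derived state '1') is shared by D, F, H, Q, and T — a synapomorphy uniting that clade.
IV (derived state '0') is unique to D (autapomorphy; uninformative for grouping).
V (derived state '1') is shared by D, F, H, and Q — a synapomorphy uniting that clade.
Most parsimonious ingroup topology: (((((F,H),D),Q),T),Z).
The clade {D, F, H} is supported by I: its derived state '1' occurs in exactly those taxa and in no other taxon (including the outgroup).

I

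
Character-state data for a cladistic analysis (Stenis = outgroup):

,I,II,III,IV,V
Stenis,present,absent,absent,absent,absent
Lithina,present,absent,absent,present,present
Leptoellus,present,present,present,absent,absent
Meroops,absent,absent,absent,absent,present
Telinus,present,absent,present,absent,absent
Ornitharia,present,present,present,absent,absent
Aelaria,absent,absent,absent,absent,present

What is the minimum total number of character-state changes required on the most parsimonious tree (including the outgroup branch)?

Character polarity is set by the outgroup: the derived state is whichever differs from the outgroup's state, so for I the derived state is 'absent', and for the remaining characters it is 'present'.
I: derived state 'absent' in Aelaria and Meroops only — synapomorphy for {Aelaria, Meroops}.
Only Leptoellus and Ornitharia show the derived state 'present' for II, supporting them as a clade.
Only Leptoellus, Ornitharia, and Telinus show the derived state 'present' for III, supporting them as a clade.
IV: derived state 'present' in Lithina only — an autapomorphy, so it tells us nothing about relationships among taxa.
V: derived state 'present' in Aelaria, Lithina, and Meroops only — synapomorphy for {Aelaria, Lithina, Meroops}.
Most parsimonious ingroup topology: ((Lithina,(Meroops,Aelaria)),((Leptoellus,Ornitharia),Telinus)).
Changes per character on this tree: I: 1; II: 1; III: 1; IV: 1; V: 1.
Total = 5.

5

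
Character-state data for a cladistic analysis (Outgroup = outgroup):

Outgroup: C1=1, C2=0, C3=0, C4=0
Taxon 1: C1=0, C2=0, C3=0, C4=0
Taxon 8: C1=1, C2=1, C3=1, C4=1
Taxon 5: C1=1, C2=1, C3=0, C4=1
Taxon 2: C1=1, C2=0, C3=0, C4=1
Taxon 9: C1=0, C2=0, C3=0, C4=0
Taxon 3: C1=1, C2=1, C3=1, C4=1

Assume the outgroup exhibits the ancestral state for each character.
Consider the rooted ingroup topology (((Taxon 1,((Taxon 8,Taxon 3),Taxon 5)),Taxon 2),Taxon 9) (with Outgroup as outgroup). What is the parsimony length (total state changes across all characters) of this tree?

6

Map each character onto (((Taxon 1,((Taxon 8,Taxon 3),Taxon 5)),Taxon 2),Taxon 9) (rooted by Outgroup) and count the minimum state changes it requires (Fitch parsimony):
C1: 2; C2: 1; C3: 1; C4: 2.
Total tree length = 6.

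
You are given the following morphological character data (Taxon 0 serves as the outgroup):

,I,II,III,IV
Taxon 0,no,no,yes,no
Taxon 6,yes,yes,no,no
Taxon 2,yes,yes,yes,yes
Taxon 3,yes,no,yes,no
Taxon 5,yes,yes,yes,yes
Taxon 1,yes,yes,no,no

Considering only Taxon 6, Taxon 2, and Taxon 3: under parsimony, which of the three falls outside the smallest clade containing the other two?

Taxon 3

Character polarity is set by the outgroup: the derived state is whichever differs from the outgroup's state, so for III the derived state is 'no', and for the remaining characters it is 'yes'.
I (derived state 'yes') is shared by all ingroup taxa — unites the whole ingroup.
II: derived state 'yes' in Taxon 1, Taxon 2, Taxon 5, and Taxon 6 only — synapomorphy for {Taxon 1, Taxon 2, Taxon 5, Taxon 6}.
III (derived state 'no') is shared by Taxon 1 and Taxon 6 — a synapomorphy uniting that clade.
IV: derived state 'yes' in Taxon 2 and Taxon 5 only — synapomorphy for {Taxon 2, Taxon 5}.
Most parsimonious ingroup topology: (((Taxon 6,Taxon 1),(Taxon 2,Taxon 5)),Taxon 3).
Taxon 2 and Taxon 6 share a more recent common ancestor with each other than either does with Taxon 3, so Taxon 3 is the least closely related of the three.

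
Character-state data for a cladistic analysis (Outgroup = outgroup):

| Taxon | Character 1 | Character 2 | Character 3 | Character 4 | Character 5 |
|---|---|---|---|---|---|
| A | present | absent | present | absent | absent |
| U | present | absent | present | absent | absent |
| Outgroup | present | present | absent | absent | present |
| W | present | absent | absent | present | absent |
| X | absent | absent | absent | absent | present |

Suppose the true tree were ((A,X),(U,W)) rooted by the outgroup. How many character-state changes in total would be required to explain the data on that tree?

7

Map each character onto ((A,X),(U,W)) (rooted by Outgroup) and count the minimum state changes it requires (Fitch parsimony):
Character 1: 1; Character 2: 1; Character 3: 2; Character 4: 1; Character 5: 2.
Total tree length = 7.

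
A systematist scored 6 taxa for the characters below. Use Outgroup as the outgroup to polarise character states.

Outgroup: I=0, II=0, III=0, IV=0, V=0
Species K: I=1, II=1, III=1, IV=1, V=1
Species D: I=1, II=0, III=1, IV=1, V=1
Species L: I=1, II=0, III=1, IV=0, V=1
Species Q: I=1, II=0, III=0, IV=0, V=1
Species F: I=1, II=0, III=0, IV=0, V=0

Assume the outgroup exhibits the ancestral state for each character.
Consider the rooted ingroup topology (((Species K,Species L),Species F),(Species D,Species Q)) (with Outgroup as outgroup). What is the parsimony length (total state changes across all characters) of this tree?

8

Map each character onto (((Species K,Species L),Species F),(Species D,Species Q)) (rooted by Outgroup) and count the minimum state changes it requires (Fitch parsimony):
I: 1; II: 1; III: 2; IV: 2; V: 2.
Total tree length = 8.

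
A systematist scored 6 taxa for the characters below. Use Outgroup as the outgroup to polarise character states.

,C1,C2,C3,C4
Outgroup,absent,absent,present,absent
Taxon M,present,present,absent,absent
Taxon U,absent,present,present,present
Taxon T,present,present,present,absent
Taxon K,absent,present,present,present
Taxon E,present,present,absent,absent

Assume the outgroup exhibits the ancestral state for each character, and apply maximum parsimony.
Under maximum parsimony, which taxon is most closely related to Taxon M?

Character polarity is set by the outgroup: the derived state is whichever differs from the outgroup's state, so for C3 the derived state is 'absent', and for the remaining characters it is 'present'.
C1: derived state 'present' in Taxon E, Taxon M, and Taxon T only — synapomorphy for {Taxon E, Taxon M, Taxon T}.
C2 (derived state 'present') is shared by all ingroup taxa — unites the whole ingroup.
Only Taxon E and Taxon M show the derived state 'absent' for C3, supporting them as a clade.
Only Taxon K and Taxon U show the derived state 'present' for C4, supporting them as a clade.
Most parsimonious ingroup topology: (((Taxon M,Taxon E),Taxon T),(Taxon U,Taxon K)).
Taxon M and Taxon E form a cherry on this tree, so they are sister taxa.

Taxon E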